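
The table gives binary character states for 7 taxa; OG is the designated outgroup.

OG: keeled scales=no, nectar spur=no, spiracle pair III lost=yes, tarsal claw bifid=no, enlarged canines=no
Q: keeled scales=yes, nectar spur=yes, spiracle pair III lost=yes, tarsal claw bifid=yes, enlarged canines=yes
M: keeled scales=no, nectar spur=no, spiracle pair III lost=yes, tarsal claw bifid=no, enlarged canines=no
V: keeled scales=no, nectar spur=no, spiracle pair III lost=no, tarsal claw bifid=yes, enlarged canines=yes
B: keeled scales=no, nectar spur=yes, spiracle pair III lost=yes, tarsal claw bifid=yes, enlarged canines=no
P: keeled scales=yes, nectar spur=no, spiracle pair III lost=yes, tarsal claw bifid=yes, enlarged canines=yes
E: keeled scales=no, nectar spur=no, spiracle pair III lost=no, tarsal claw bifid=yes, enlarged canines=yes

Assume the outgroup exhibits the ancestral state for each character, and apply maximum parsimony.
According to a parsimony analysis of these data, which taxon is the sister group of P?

Q

Character polarity is set by the outgroup: the derived state is whichever differs from the outgroup's state, so for spiracle pair III lost the derived state is 'no', and for the remaining characters it is 'yes'.
Only P and Q show the derived state 'yes' for keeled scales, supporting them as a clade.
nectar spur (state 'yes') occurs in B and Q but conflicts with the nesting implied by the other characters — most parsimoniously interpreted as homoplasy.
spiracle pair III lost: derived state 'no' in E and V only — synapomorphy for {E, V}.
tarsal claw bifid: derived state 'yes' in B, E, P, Q, and V only — synapomorphy for {B, E, P, Q, V}.
enlarged canines: derived state 'yes' in E, P, Q, and V only — synapomorphy for {E, P, Q, V}.
Most parsimonious ingroup topology: ((((Q,P),(V,E)),B),M).
P and Q form a cherry on this tree, so they are sister taxa.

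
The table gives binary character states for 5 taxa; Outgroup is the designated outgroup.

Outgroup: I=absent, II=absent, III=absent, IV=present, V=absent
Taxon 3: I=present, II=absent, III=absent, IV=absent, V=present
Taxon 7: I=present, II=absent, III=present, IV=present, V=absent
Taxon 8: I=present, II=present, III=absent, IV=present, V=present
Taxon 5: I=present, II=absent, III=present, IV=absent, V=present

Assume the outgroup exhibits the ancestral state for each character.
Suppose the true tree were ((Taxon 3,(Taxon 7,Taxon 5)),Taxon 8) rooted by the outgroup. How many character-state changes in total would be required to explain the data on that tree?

7

Map each character onto ((Taxon 3,(Taxon 7,Taxon 5)),Taxon 8) (rooted by Outgroup) and count the minimum state changes it requires (Fitch parsimony):
I: 1; II: 1; III: 1; IV: 2; V: 2.
Total tree length = 7.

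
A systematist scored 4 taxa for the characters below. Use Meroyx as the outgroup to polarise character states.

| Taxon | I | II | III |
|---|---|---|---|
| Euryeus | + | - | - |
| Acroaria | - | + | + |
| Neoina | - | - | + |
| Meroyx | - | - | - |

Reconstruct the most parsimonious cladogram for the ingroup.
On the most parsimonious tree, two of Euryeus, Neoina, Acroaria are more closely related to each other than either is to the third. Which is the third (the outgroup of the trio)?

The outgroup has state '-' for every character, so '+' is the derived state throughout.
I (derived state '+') is unique to Euryeus (autapomorphy; uninformative for grouping).
II (derived state '+') is unique to Acroaria (autapomorphy; uninformative for grouping).
Only Acroaria and Neoina show the derived state '+' for III, supporting them as a clade.
Most parsimonious ingroup topology: ((Neoina,Acroaria),Euryeus).
Acroaria and Neoina share a more recent common ancestor with each other than either does with Euryeus, so Euryeus is the least closely related of the three.

Euryeus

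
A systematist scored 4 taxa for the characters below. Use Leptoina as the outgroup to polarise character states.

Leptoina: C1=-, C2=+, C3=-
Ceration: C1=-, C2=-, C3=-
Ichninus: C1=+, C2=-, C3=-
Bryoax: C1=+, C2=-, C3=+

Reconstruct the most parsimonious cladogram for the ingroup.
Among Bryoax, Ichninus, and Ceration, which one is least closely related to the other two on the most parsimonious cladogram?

Character polarity is set by the outgroup: the derived state is whichever differs from the outgroup's state, so for C2 the derived state is '-', and for the remaining characters it is '+'.
Only Bryoax and Ichninus show the derived state '+' for C1, supporting them as a clade.
C2 (derived state '-') is shared by all ingroup taxa — unites the whole ingroup.
C3 (derived state '+') is unique to Bryoax (autapomorphy; uninformative for grouping).
Most parsimonious ingroup topology: (Ceration,(Ichninus,Bryoax)).
Ichninus and Bryoax share a more recent common ancestor with each other than either does with Ceration, so Ceration is the least closely related of the three.

Ceration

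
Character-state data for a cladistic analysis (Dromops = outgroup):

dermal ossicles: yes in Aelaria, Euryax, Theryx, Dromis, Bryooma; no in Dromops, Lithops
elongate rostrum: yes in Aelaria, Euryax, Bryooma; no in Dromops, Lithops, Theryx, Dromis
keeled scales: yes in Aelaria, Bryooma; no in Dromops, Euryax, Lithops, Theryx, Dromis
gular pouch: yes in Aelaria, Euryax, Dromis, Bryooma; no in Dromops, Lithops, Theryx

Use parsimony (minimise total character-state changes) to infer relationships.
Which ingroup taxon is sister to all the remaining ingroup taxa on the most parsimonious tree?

Lithops

The outgroup has state 'no' for every character, so 'yes' is the derived state throughout.
dermal ossicles (derived state 'yes') is shared by Aelaria, Bryooma, Dromis, Euryax, and Theryx — a synapomorphy uniting that clade.
Only Aelaria, Bryooma, and Euryax show the derived state 'yes' for elongate rostrum, supporting them as a clade.
keeled scales (derived state 'yes') is shared by Aelaria and Bryooma — a synapomorphy uniting that clade.
gular pouch (derived state 'yes') is shared by Aelaria, Bryooma, Dromis, and Euryax — a synapomorphy uniting that clade.
Most parsimonious ingroup topology: (((((Aelaria,Bryooma),Euryax),Dromis),Theryx),Lithops).
Lithops is sister to the clade containing all other ingroup taxa, so it is the earliest-diverging (most basal) ingroup lineage.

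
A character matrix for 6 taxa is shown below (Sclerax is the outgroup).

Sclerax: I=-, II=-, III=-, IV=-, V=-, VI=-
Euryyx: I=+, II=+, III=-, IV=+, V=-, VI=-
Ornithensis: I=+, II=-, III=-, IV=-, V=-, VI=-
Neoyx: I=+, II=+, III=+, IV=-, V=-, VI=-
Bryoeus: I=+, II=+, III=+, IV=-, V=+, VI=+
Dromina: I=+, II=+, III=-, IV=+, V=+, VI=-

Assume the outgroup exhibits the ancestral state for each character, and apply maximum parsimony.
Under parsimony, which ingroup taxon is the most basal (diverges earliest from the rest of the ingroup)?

The outgroup has state '-' for every character, so '+' is the derived state throughout.
I (derived state '+') is shared by all ingroup taxa — unites the whole ingroup.
II: derived state '+' in Bryoeus, Dromina, Euryyx, and Neoyx only — synapomorphy for {Bryoeus, Dromina, Euryyx, Neoyx}.
III: derived state '+' in Bryoeus and Neoyx only — synapomorphy for {Bryoeus, Neoyx}.
IV: derived state '+' in Dromina and Euryyx only — synapomorphy for {Dromina, Euryyx}.
V groups Bryoeus and Dromina, which is incompatible with the clades supported by the remaining characters; treating it as convergent (homoplasy) costs fewer steps than any alternative tree.
VI (derived state '+') is unique to Bryoeus (autapomorphy; uninformative for grouping).
Most parsimonious ingroup topology: (((Euryyx,Dromina),(Neoyx,Bryoeus)),Ornithensis).
Ornithensis is sister to the clade containing all other ingroup taxa, so it is the earliest-diverging (most basal) ingroup lineage.

Ornithensis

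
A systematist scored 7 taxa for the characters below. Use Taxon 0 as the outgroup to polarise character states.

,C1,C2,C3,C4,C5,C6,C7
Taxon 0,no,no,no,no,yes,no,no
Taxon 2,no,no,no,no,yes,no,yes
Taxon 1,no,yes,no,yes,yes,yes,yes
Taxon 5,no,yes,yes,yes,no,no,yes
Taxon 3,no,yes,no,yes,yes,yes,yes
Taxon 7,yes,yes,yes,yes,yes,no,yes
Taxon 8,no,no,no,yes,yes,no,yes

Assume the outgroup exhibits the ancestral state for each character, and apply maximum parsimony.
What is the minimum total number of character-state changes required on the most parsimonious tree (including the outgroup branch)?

7

Character polarity is set by the outgroup: the derived state is whichever differs from the outgroup's state, so for C5 the derived state is 'no', and for the remaining characters it is 'yes'.
C1: derived state 'yes' in Taxon 7 only — an autapomorphy, so it tells us nothing about relationships among taxa.
Only Taxon 1, Taxon 3, Taxon 5, and Taxon 7 show the derived state 'yes' for C2, supporting them as a clade.
C3: derived state 'yes' in Taxon 5 and Taxon 7 only — synapomorphy for {Taxon 5, Taxon 7}.
C4: derived state 'yes' in Taxon 1, Taxon 3, Taxon 5, Taxon 7, and Taxon 8 only — synapomorphy for {Taxon 1, Taxon 3, Taxon 5, Taxon 7, Taxon 8}.
C5 (derived state 'no') is unique to Taxon 5 (autapomorphy; uninformative for grouping).
Only Taxon 1 and Taxon 3 show the derived state 'yes' for C6, supporting them as a clade.
All ingroup taxa share the derived state 'yes' for C7; it defines the ingroup but does not resolve relationships within it.
Most parsimonious ingroup topology: (Taxon 2,(((Taxon 1,Taxon 3),(Taxon 5,Taxon 7)),Taxon 8)).
Changes per character on this tree: C1: 1; C2: 1; C3: 1; C4: 1; C5: 1; C6: 1; C7: 1.
Total = 7.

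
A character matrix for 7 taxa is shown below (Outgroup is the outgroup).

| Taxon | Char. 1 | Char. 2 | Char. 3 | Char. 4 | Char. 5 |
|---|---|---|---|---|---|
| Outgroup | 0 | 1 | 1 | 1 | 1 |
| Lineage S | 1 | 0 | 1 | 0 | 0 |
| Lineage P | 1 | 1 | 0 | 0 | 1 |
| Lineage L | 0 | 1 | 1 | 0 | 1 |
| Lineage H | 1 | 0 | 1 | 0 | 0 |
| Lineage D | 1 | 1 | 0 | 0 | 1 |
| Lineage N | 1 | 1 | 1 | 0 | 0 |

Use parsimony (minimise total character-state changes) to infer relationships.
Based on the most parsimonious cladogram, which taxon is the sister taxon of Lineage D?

Character polarity is set by the outgroup: the derived state is whichever differs from the outgroup's state, so for Char. 2, Char. 3, Char. 4, Char. 5 the derived state is '0', and for the remaining characters it is '1'.
Char. 1 (derived state '1') is shared by Lineage D, Lineage H, Lineage N, Lineage P, and Lineage S — a synapomorphy uniting that clade.
Only Lineage H and Lineage S show the derived state '0' for Char. 2, supporting them as a clade.
Char. 3 (derived state '0') is shared by Lineage D and Lineage P — a synapomorphy uniting that clade.
All ingroup taxa share the derived state '0' for Char. 4; it defines the ingroup but does not resolve relationships within it.
Only Lineage H, Lineage N, and Lineage S show the derived state '0' for Char. 5, supporting them as a clade.
Most parsimonious ingroup topology: ((((Lineage S,Lineage H),Lineage N),(Lineage P,Lineage D)),Lineage L).
Lineage D and Lineage P form a cherry on this tree, so they are sister taxa.

Lineage P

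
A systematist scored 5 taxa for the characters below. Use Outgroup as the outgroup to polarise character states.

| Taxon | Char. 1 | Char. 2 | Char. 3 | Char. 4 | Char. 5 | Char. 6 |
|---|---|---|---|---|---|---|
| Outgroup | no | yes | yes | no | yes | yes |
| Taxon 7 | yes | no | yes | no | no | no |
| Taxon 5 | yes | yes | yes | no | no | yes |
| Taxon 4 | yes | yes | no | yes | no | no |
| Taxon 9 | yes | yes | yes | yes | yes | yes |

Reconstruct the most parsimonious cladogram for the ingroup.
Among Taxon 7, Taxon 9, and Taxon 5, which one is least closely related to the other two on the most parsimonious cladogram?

Character polarity is set by the outgroup: the derived state is whichever differs from the outgroup's state, so for Char. 2, Char. 3, Char. 5, Char. 6 the derived state is 'no', and for the remaining characters it is 'yes'.
Char. 1 (derived state 'yes') is shared by all ingroup taxa — unites the whole ingroup.
Char. 2: derived state 'no' in Taxon 7 only — an autapomorphy, so it tells us nothing about relationships among taxa.
Char. 3: derived state 'no' in Taxon 4 only — an autapomorphy, so it tells us nothing about relationships among taxa.
Char. 4 (state 'yes') occurs in Taxon 4 and Taxon 9 but conflicts with the nesting implied by the other characters — most parsimoniously interpreted as homoplasy.
Char. 5: derived state 'no' in Taxon 4, Taxon 5, and Taxon 7 only — synapomorphy for {Taxon 4, Taxon 5, Taxon 7}.
Char. 6 (derived state 'no') is shared by Taxon 4 and Taxon 7 — a synapomorphy uniting that clade.
Most parsimonious ingroup topology: (((Taxon 7,Taxon 4),Taxon 5),Taxon 9).
Taxon 5 and Taxon 7 share a more recent common ancestor with each other than either does with Taxon 9, so Taxon 9 is the least closely related of the three.

Taxon 9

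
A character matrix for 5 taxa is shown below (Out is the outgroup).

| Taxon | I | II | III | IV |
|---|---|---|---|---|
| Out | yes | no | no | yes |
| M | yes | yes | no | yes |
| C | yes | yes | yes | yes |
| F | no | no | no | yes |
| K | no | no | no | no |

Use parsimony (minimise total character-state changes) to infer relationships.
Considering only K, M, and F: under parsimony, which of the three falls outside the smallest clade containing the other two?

Character polarity is set by the outgroup: the derived state is whichever differs from the outgroup's state, so for I, IV the derived state is 'no', and for the remaining characters it is 'yes'.
Only F and K show the derived state 'no' for I, supporting them as a clade.
Only C and M show the derived state 'yes' for II, supporting them as a clade.
III (derived state 'yes') is unique to C (autapomorphy; uninformative for grouping).
IV (derived state 'no') is unique to K (autapomorphy; uninformative for grouping).
Most parsimonious ingroup topology: ((M,C),(F,K)).
F and K share a more recent common ancestor with each other than either does with M, so M is the least closely related of the three.

M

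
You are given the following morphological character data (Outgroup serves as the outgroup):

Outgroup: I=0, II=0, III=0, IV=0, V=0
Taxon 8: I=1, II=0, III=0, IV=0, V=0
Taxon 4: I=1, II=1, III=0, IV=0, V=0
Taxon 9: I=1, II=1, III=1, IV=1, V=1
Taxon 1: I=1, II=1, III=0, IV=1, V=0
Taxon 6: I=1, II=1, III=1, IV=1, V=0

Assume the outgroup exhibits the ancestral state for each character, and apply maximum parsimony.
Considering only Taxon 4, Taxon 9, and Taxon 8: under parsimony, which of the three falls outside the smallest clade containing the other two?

The outgroup has state '0' for every character, so '1' is the derived state throughout.
All ingroup taxa share the derived state '1' for I; it defines the ingroup but does not resolve relationships within it.
II: derived state '1' in Taxon 1, Taxon 4, Taxon 6, and Taxon 9 only — synapomorphy for {Taxon 1, Taxon 4, Taxon 6, Taxon 9}.
III (derived state '1') is shared by Taxon 6 and Taxon 9 — a synapomorphy uniting that clade.
IV: derived state '1' in Taxon 1, Taxon 6, and Taxon 9 only — synapomorphy for {Taxon 1, Taxon 6, Taxon 9}.
V: derived state '1' in Taxon 9 only — an autapomorphy, so it tells us nothing about relationships among taxa.
Most parsimonious ingroup topology: (Taxon 8,(Taxon 4,((Taxon 9,Taxon 6),Taxon 1))).
Taxon 4 and Taxon 9 share a more recent common ancestor with each other than either does with Taxon 8, so Taxon 8 is the least closely related of the three.

Taxon 8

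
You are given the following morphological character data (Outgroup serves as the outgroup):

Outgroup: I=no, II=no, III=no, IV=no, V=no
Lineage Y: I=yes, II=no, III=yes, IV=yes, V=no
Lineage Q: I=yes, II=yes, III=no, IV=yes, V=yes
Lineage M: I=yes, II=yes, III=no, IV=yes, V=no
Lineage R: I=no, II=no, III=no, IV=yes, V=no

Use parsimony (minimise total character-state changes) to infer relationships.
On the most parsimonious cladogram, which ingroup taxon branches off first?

Lineage R

The outgroup has state 'no' for every character, so 'yes' is the derived state throughout.
I (derived state 'yes') is shared by Lineage M, Lineage Q, and Lineage Y — a synapomorphy uniting that clade.
II: derived state 'yes' in Lineage M and Lineage Q only — synapomorphy for {Lineage M, Lineage Q}.
III: derived state 'yes' in Lineage Y only — an autapomorphy, so it tells us nothing about relationships among taxa.
All ingroup taxa share the derived state 'yes' for IV; it defines the ingroup but does not resolve relationships within it.
V: derived state 'yes' in Lineage Q only — an autapomorphy, so it tells us nothing about relationships among taxa.
Most parsimonious ingroup topology: ((Lineage Y,(Lineage Q,Lineage M)),Lineage R).
Lineage R is sister to the clade containing all other ingroup taxa, so it is the earliest-diverging (most basal) ingroup lineage.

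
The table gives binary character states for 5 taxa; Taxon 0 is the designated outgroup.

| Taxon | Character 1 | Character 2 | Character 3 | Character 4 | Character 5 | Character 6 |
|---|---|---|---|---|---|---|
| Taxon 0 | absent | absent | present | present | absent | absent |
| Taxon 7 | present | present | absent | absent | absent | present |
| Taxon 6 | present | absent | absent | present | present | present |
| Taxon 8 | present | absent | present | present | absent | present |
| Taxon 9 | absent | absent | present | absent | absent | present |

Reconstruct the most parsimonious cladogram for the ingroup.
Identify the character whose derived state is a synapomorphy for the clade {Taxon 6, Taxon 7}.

Character polarity is set by the outgroup: the derived state is whichever differs from the outgroup's state, so for Character 3, Character 4 the derived state is 'absent', and for the remaining characters it is 'present'.
Only Taxon 6, Taxon 7, and Taxon 8 show the derived state 'present' for Character 1, supporting them as a clade.
Character 2: derived state 'present' in Taxon 7 only — an autapomorphy, so it tells us nothing about relationships among taxa.
Only Taxon 6 and Taxon 7 show the derived state 'absent' for Character 3, supporting them as a clade.
Character 4 groups Taxon 7 and Taxon 9, which is incompatible with the clades supported by the remaining characters; treating it as convergent (homoplasy) costs fewer steps than any alternative tree.
Character 5 (derived state 'present') is unique to Taxon 6 (autapomorphy; uninformative for grouping).
Character 6 (derived state 'present') is shared by all ingroup taxa — unites the whole ingroup.
Most parsimonious ingroup topology: (((Taxon 7,Taxon 6),Taxon 8),Taxon 9).
The clade {Taxon 6, Taxon 7} is supported by Character 3: its derived state 'absent' occurs in exactly those taxa and in no other taxon (including the outgroup).

Character 3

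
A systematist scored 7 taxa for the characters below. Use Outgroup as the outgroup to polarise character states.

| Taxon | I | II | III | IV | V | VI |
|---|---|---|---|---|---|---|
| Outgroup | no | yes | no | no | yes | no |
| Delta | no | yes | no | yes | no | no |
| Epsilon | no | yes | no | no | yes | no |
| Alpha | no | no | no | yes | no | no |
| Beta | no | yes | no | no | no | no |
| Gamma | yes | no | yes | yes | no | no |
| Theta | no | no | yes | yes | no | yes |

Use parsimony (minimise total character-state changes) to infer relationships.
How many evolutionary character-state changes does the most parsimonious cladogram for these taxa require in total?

Character polarity is set by the outgroup: the derived state is whichever differs from the outgroup's state, so for II, V the derived state is 'no', and for the remaining characters it is 'yes'.
I: derived state 'yes' in Gamma only — an autapomorphy, so it tells us nothing about relationships among taxa.
Only Alpha, Gamma, and Theta show the derived state 'no' for II, supporting them as a clade.
III: derived state 'yes' in Gamma and Theta only — synapomorphy for {Gamma, Theta}.
Only Alpha, Delta, Gamma, and Theta show the derived state 'yes' for IV, supporting them as a clade.
V (derived state 'no') is shared by Alpha, Beta, Delta, Gamma, and Theta — a synapomorphy uniting that clade.
VI: derived state 'yes' in Theta only — an autapomorphy, so it tells us nothing about relationships among taxa.
Most parsimonious ingroup topology: (((Delta,(Alpha,(Gamma,Theta))),Beta),Epsilon).
Changes per character on this tree: I: 1; II: 1; III: 1; IV: 1; V: 1; VI: 1.
Total = 6.

6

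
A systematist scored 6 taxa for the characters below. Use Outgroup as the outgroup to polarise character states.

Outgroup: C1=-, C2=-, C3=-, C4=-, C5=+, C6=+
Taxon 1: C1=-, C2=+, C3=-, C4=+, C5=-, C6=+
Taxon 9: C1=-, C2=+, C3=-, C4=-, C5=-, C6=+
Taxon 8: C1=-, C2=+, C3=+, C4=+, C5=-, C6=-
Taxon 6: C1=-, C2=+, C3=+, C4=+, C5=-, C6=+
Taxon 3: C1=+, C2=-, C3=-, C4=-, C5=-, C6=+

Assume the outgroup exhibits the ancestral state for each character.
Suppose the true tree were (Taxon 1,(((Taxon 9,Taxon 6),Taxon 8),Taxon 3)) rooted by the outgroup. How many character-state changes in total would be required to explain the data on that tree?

10

Map each character onto (Taxon 1,(((Taxon 9,Taxon 6),Taxon 8),Taxon 3)) (rooted by Outgroup) and count the minimum state changes it requires (Fitch parsimony):
C1: 1; C2: 2; C3: 2; C4: 3; C5: 1; C6: 1.
Total tree length = 10.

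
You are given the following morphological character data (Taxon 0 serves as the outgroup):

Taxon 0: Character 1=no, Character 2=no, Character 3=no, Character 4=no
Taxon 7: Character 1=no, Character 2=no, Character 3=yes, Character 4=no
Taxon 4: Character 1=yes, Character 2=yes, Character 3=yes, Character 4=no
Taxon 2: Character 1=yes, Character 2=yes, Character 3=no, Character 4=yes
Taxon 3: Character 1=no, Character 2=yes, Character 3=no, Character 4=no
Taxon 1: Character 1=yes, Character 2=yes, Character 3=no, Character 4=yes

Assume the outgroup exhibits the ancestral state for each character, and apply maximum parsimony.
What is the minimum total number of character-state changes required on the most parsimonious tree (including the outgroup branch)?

5

The outgroup has state 'no' for every character, so 'yes' is the derived state throughout.
Only Taxon 1, Taxon 2, and Taxon 4 show the derived state 'yes' for Character 1, supporting them as a clade.
Character 2 (derived state 'yes') is shared by Taxon 1, Taxon 2, Taxon 3, and Taxon 4 — a synapomorphy uniting that clade.
Character 3 (state 'yes') occurs in Taxon 4 and Taxon 7 but conflicts with the nesting implied by the other characters — most parsimoniously interpreted as homoplasy.
Only Taxon 1 and Taxon 2 show the derived state 'yes' for Character 4, supporting them as a clade.
Most parsimonious ingroup topology: (Taxon 7,((Taxon 4,(Taxon 2,Taxon 1)),Taxon 3)).
Changes per character on this tree: Character 1: 1; Character 2: 1; Character 3: 2; Character 4: 1.
Total = 5.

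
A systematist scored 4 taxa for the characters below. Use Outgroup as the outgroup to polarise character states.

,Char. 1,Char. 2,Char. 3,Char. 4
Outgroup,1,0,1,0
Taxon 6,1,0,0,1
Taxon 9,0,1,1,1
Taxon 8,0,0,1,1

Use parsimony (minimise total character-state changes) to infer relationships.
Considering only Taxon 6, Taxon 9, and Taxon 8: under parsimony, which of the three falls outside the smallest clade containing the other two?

Taxon 6

Character polarity is set by the outgroup: the derived state is whichever differs from the outgroup's state, so for Char. 1, Char. 3 the derived state is '0', and for the remaining characters it is '1'.
Char. 1: derived state '0' in Taxon 8 and Taxon 9 only — synapomorphy for {Taxon 8, Taxon 9}.
Char. 2: derived state '1' in Taxon 9 only — an autapomorphy, so it tells us nothing about relationships among taxa.
Char. 3 (derived state '0') is unique to Taxon 6 (autapomorphy; uninformative for grouping).
All ingroup taxa share the derived state '1' for Char. 4; it defines the ingroup but does not resolve relationships within it.
Most parsimonious ingroup topology: (Taxon 6,(Taxon 9,Taxon 8)).
Taxon 8 and Taxon 9 share a more recent common ancestor with each other than either does with Taxon 6, so Taxon 6 is the least closely related of the three.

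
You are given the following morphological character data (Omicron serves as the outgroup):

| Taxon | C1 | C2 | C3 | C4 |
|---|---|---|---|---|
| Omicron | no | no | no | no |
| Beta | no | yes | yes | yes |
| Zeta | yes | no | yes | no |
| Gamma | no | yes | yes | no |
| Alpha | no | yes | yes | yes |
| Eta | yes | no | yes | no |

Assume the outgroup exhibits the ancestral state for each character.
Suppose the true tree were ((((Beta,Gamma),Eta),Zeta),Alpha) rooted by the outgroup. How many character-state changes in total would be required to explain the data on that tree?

7

Map each character onto ((((Beta,Gamma),Eta),Zeta),Alpha) (rooted by Omicron) and count the minimum state changes it requires (Fitch parsimony):
C1: 2; C2: 2; C3: 1; C4: 2.
Total tree length = 7.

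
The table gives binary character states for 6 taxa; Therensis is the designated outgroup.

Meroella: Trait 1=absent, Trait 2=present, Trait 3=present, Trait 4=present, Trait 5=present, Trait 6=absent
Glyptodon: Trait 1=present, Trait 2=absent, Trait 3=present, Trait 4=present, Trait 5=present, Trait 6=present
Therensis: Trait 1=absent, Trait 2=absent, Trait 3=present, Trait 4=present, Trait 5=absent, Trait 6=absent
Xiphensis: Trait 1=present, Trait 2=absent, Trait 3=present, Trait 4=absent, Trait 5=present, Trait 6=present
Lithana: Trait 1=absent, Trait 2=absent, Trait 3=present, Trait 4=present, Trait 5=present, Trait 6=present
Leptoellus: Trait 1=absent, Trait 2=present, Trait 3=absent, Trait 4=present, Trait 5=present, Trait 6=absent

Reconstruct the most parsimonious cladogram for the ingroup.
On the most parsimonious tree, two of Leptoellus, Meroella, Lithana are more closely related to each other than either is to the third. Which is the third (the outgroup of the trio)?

Lithana

Character polarity is set by the outgroup: the derived state is whichever differs from the outgroup's state, so for Trait 3, Trait 4 the derived state is 'absent', and for the remaining characters it is 'present'.
Only Glyptodon and Xiphensis show the derived state 'present' for Trait 1, supporting them as a clade.
Trait 2 (derived state 'present') is shared by Leptoellus and Meroella — a synapomorphy uniting that clade.
Trait 3: derived state 'absent' in Leptoellus only — an autapomorphy, so it tells us nothing about relationships among taxa.
Trait 4: derived state 'absent' in Xiphensis only — an autapomorphy, so it tells us nothing about relationships among taxa.
Trait 5 (derived state 'present') is shared by all ingroup taxa — unites the whole ingroup.
Trait 6: derived state 'present' in Glyptodon, Lithana, and Xiphensis only — synapomorphy for {Glyptodon, Lithana, Xiphensis}.
Most parsimonious ingroup topology: ((Meroella,Leptoellus),(Lithana,(Xiphensis,Glyptodon))).
Leptoellus and Meroella share a more recent common ancestor with each other than either does with Lithana, so Lithana is the least closely related of the three.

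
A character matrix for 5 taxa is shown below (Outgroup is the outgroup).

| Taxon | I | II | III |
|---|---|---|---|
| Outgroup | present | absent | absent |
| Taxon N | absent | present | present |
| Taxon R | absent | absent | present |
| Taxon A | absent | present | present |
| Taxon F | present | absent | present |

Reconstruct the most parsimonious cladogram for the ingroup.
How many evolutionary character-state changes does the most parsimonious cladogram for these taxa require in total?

3

Character polarity is set by the outgroup: the derived state is whichever differs from the outgroup's state, so for I the derived state is 'absent', and for the remaining characters it is 'present'.
I (derived state 'absent') is shared by Taxon A, Taxon N, and Taxon R — a synapomorphy uniting that clade.
II: derived state 'present' in Taxon A and Taxon N only — synapomorphy for {Taxon A, Taxon N}.
All ingroup taxa share the derived state 'present' for III; it defines the ingroup but does not resolve relationships within it.
Most parsimonious ingroup topology: (((Taxon N,Taxon A),Taxon R),Taxon F).
Changes per character on this tree: I: 1; II: 1; III: 1.
Total = 3.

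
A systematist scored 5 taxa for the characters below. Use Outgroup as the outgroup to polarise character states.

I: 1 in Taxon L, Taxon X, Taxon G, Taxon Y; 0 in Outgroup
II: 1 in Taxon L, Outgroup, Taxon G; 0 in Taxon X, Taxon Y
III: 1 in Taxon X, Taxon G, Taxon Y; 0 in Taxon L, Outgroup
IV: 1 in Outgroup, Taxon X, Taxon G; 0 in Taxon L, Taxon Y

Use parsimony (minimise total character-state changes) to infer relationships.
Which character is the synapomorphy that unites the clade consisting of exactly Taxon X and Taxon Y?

II

Character polarity is set by the outgroup: the derived state is whichever differs from the outgroup's state, so for II, IV the derived state is '0', and for the remaining characters it is '1'.
All ingroup taxa share the derived state '1' for I; it defines the ingroup but does not resolve relationships within it.
II (derived state '0') is shared by Taxon X and Taxon Y — a synapomorphy uniting that clade.
III (derived state '1') is shared by Taxon G, Taxon X, and Taxon Y — a synapomorphy uniting that clade.
IV (state '0') occurs in Taxon L and Taxon Y but conflicts with the nesting implied by the other characters — most parsimoniously interpreted as homoplasy.
Most parsimonious ingroup topology: ((Taxon G,(Taxon Y,Taxon X)),Taxon L).
The clade {Taxon X, Taxon Y} is supported by II: its derived state '0' occurs in exactly those taxa and in no other taxon (including the outgroup).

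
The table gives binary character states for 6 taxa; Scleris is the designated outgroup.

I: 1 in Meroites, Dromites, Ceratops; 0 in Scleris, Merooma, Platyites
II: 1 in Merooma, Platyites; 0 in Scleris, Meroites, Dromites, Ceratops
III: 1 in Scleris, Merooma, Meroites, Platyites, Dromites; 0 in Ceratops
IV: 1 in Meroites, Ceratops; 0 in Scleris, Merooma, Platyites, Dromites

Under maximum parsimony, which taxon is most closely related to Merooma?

Character polarity is set by the outgroup: the derived state is whichever differs from the outgroup's state, so for III the derived state is '0', and for the remaining characters it is '1'.
Only Ceratops, Dromites, and Meroites show the derived state '1' for I, supporting them as a clade.
II (derived state '1') is shared by Merooma and Platyites — a synapomorphy uniting that clade.
III: derived state '0' in Ceratops only — an autapomorphy, so it tells us nothing about relationships among taxa.
IV (derived state '1') is shared by Ceratops and Meroites — a synapomorphy uniting that clade.
Most parsimonious ingroup topology: ((Merooma,Platyites),((Meroites,Ceratops),Dromites)).
Merooma and Platyites form a cherry on this tree, so they are sister taxa.

Platyites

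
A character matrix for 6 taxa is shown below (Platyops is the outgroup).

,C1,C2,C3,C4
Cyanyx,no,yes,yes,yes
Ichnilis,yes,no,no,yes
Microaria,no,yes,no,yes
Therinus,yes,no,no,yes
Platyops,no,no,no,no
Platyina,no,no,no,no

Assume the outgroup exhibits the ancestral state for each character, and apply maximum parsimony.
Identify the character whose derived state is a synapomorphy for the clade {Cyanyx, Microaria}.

The outgroup has state 'no' for every character, so 'yes' is the derived state throughout.
Only Ichnilis and Therinus show the derived state 'yes' for C1, supporting them as a clade.
C2: derived state 'yes' in Cyanyx and Microaria only — synapomorphy for {Cyanyx, Microaria}.
C3: derived state 'yes' in Cyanyx only — an autapomorphy, so it tells us nothing about relationships among taxa.
C4: derived state 'yes' in Cyanyx, Ichnilis, Microaria, and Therinus only — synapomorphy for {Cyanyx, Ichnilis, Microaria, Therinus}.
Most parsimonious ingroup topology: (((Microaria,Cyanyx),(Therinus,Ichnilis)),Platyina).
The clade {Cyanyx, Microaria} is supported by C2: its derived state 'yes' occurs in exactly those taxa and in no other taxon (including the outgroup).

C2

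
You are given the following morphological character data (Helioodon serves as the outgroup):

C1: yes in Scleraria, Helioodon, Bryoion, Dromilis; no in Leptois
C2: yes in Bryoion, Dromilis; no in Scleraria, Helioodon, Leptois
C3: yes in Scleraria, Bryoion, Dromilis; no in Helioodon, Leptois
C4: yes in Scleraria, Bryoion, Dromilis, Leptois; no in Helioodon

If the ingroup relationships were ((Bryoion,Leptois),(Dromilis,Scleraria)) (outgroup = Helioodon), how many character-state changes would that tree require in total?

6

Map each character onto ((Bryoion,Leptois),(Dromilis,Scleraria)) (rooted by Helioodon) and count the minimum state changes it requires (Fitch parsimony):
C1: 1; C2: 2; C3: 2; C4: 1.
Total tree length = 6.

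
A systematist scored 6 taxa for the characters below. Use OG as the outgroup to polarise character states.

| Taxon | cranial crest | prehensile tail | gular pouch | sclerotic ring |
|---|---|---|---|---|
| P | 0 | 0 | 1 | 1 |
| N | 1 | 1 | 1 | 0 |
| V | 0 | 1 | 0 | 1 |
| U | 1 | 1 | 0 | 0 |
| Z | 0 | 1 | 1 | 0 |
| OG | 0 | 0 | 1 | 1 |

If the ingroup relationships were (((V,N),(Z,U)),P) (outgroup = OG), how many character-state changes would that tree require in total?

7

Map each character onto (((V,N),(Z,U)),P) (rooted by OG) and count the minimum state changes it requires (Fitch parsimony):
cranial crest: 2; prehensile tail: 1; gular pouch: 2; sclerotic ring: 2.
Total tree length = 7.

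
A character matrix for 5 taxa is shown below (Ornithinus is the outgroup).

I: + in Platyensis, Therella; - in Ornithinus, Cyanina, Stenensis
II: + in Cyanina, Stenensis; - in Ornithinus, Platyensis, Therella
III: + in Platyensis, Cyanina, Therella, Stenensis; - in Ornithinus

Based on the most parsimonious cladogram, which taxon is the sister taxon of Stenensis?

Cyanina

The outgroup has state '-' for every character, so '+' is the derived state throughout.
Only Platyensis and Therella show the derived state '+' for I, supporting them as a clade.
II (derived state '+') is shared by Cyanina and Stenensis — a synapomorphy uniting that clade.
III (derived state '+') is shared by all ingroup taxa — unites the whole ingroup.
Most parsimonious ingroup topology: ((Platyensis,Therella),(Cyanina,Stenensis)).
Stenensis and Cyanina form a cherry on this tree, so they are sister taxa.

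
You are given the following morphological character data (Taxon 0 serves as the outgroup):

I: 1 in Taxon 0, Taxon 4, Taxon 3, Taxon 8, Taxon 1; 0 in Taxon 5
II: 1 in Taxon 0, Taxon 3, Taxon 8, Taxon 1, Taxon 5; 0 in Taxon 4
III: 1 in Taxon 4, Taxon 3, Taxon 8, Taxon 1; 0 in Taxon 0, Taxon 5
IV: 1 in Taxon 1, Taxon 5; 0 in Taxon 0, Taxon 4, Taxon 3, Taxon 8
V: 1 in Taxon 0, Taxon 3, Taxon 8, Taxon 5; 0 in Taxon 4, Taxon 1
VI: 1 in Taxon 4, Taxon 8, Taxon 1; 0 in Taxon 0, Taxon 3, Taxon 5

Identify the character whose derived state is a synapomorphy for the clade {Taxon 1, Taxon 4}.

Character polarity is set by the outgroup: the derived state is whichever differs from the outgroup's state, so for I, II, V the derived state is '0', and for the remaining characters it is '1'.
I: derived state '0' in Taxon 5 only — an autapomorphy, so it tells us nothing about relationships among taxa.
II (derived state '0') is unique to Taxon 4 (autapomorphy; uninformative for grouping).
III (derived state '1') is shared by Taxon 1, Taxon 3, Taxon 4, and Taxon 8 — a synapomorphy uniting that clade.
IV (state '1') occurs in Taxon 1 and Taxon 5 but conflicts with the nesting implied by the other characters — most parsimoniously interpreted as homoplasy.
V (derived state '0') is shared by Taxon 1 and Taxon 4 — a synapomorphy uniting that clade.
Only Taxon 1, Taxon 4, and Taxon 8 show the derived state '1' for VI, supporting them as a clade.
Most parsimonious ingroup topology: ((((Taxon 4,Taxon 1),Taxon 8),Taxon 3),Taxon 5).
The clade {Taxon 1, Taxon 4} is supported by V: its derived state '0' occurs in exactly those taxa and in no other taxon (including the outgroup).

V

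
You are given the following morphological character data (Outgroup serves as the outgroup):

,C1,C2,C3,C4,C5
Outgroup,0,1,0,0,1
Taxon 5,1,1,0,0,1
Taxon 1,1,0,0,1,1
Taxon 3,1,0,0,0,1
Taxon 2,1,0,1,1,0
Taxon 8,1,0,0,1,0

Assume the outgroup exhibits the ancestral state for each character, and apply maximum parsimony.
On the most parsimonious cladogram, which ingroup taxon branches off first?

Taxon 5

Character polarity is set by the outgroup: the derived state is whichever differs from the outgroup's state, so for C2, C5 the derived state is '0', and for the remaining characters it is '1'.
C1 (derived state '1') is shared by all ingroup taxa — unites the whole ingroup.
Only Taxon 1, Taxon 2, Taxon 3, and Taxon 8 show the derived state '0' for C2, supporting them as a clade.
C3 (derived state '1') is unique to Taxon 2 (autapomorphy; uninformative for grouping).
Only Taxon 1, Taxon 2, and Taxon 8 show the derived state '1' for C4, supporting them as a clade.
Only Taxon 2 and Taxon 8 show the derived state '0' for C5, supporting them as a clade.
Most parsimonious ingroup topology: (Taxon 5,((Taxon 1,(Taxon 2,Taxon 8)),Taxon 3)).
Taxon 5 is sister to the clade containing all other ingroup taxa, so it is the earliest-diverging (most basal) ingroup lineage.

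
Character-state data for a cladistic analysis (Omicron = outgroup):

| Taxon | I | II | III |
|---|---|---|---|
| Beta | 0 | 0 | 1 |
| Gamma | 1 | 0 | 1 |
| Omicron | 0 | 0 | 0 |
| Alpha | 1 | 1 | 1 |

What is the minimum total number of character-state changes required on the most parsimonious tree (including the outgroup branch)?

3

The outgroup has state '0' for every character, so '1' is the derived state throughout.
Only Alpha and Gamma show the derived state '1' for I, supporting them as a clade.
II (derived state '1') is unique to Alpha (autapomorphy; uninformative for grouping).
III (derived state '1') is shared by all ingroup taxa — unites the whole ingroup.
Most parsimonious ingroup topology: (Beta,(Alpha,Gamma)).
Changes per character on this tree: I: 1; II: 1; III: 1.
Total = 3.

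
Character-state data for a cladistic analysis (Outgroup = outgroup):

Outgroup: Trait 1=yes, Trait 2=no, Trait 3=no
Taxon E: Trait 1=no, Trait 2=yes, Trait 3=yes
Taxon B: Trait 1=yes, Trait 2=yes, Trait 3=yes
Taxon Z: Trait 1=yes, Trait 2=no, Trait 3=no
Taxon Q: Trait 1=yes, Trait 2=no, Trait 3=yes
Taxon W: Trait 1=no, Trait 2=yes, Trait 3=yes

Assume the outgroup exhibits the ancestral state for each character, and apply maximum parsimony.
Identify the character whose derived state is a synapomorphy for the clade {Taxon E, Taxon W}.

Character polarity is set by the outgroup: the derived state is whichever differs from the outgroup's state, so for Trait 1 the derived state is 'no', and for the remaining characters it is 'yes'.
Only Taxon E and Taxon W show the derived state 'no' for Trait 1, supporting them as a clade.
Trait 2 (derived state 'yes') is shared by Taxon B, Taxon E, and Taxon W — a synapomorphy uniting that clade.
Trait 3 (derived state 'yes') is shared by Taxon B, Taxon E, Taxon Q, and Taxon W — a synapomorphy uniting that clade.
Most parsimonious ingroup topology: ((((Taxon E,Taxon W),Taxon B),Taxon Q),Taxon Z).
The clade {Taxon E, Taxon W} is supported by Trait 1: its derived state 'no' occurs in exactly those taxa and in no other taxon (including the outgroup).

Trait 1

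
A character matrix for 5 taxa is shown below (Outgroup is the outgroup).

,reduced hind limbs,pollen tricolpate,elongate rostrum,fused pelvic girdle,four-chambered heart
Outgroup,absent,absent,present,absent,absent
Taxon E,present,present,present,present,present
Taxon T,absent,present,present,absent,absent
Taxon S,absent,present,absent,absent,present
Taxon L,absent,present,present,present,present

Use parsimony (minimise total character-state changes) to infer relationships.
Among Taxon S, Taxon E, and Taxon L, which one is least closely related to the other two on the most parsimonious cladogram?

Taxon S

Character polarity is set by the outgroup: the derived state is whichever differs from the outgroup's state, so for elongate rostrum the derived state is 'absent', and for the remaining characters it is 'present'.
reduced hind limbs: derived state 'present' in Taxon E only — an autapomorphy, so it tells us nothing about relationships among taxa.
pollen tricolpate (derived state 'present') is shared by all ingroup taxa — unites the whole ingroup.
elongate rostrum (derived state 'absent') is unique to Taxon S (autapomorphy; uninformative for grouping).
Only Taxon E and Taxon L show the derived state 'present' for fused pelvic girdle, supporting them as a clade.
four-chambered heart: derived state 'present' in Taxon E, Taxon L, and Taxon S only — synapomorphy for {Taxon E, Taxon L, Taxon S}.
Most parsimonious ingroup topology: (((Taxon E,Taxon L),Taxon S),Taxon T).
Taxon E and Taxon L share a more recent common ancestor with each other than either does with Taxon S, so Taxon S is the least closely related of the three.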